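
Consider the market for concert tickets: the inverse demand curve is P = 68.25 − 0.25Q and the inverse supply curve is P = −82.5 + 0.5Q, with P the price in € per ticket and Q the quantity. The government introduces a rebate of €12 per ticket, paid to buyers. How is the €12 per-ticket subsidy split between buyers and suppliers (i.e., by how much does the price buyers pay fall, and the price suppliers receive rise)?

Buyers gain €4 per ticket; suppliers gain €8 per ticket.

Rewrite in direct form: Qd = 273 − 4P and Qs = 2P + 165.
Before the subsidy: set 273 − 4P = 2P + 165 → P* = €18, Q* = 201.
With a per-unit subsidy paid to buyers, each effectively pays P − 12, so demand becomes Qd = 273 − 4(P − 12).
New equilibrium: buyers pay €14, suppliers receive €26, Q = 217. (Wedge: Pb − Ps = −12.)
Gain to buyers: €4; to suppliers: €8. (They sum to €12.)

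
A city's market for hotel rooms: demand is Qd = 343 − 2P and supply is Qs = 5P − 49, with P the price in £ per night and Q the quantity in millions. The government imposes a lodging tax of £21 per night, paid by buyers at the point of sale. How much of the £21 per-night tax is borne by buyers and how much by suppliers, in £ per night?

Buyers bear £15 per night; suppliers bear £6 per night.

Without the tax, 343 − 2P = 5P − 49 gives 7P = 392, so P* = £56 and Q* = 231.
With the tax collected from buyers, demand (in seller-price terms) shifts: Qd = 343 − 2(P + 21).
Solving gives Q = 201 with buyers paying £71 and suppliers receiving £50 (the £21 wedge).
Burden on buyers: £15; on suppliers: £6. (They sum to £21.)
The less price-elastic side of the market bears the larger share of a per-unit tax.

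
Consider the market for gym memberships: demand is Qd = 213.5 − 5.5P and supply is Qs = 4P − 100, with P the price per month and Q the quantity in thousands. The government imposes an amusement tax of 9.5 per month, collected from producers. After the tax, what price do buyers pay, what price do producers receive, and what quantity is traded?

Before the tax: set 213.5 − 5.5P = 4P − 100 → P* = 33, Q* = 32.
With the tax collected from producers, supply shifts: Qs = 4(P − 9.5) − 100.
New equilibrium: buyers pay 37, producers receive 27.5, Q = 10. (Wedge: Pb − Ps = 9.5.)

Buyers pay 37; producers receive 27.5; quantity = 10.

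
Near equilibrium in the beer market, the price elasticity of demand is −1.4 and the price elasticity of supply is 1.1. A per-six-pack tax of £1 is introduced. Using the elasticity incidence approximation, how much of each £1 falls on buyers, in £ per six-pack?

Buyers bear ≈ £0.44 per six-pack.

Incidence ratio: buyers' share ≈ εs / (εs + |εd|) = 1.1 / (1.1 + 1.4) = 0.44.
So buyers bear ≈ 0.44 × £1 = £0.44; sellers bear £0.56.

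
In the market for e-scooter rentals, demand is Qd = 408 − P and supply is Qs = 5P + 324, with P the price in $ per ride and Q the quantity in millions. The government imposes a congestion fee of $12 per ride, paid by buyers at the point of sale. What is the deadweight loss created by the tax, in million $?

Deadweight loss = $60 million.

Before the tax: set 408 − P = 5P + 324 → P* = $14, Q* = 394.
With the tax collected from buyers, demand (in seller-price terms) shifts: Qd = 408 − (P + 12).
Solving gives Q = 384 with buyers paying $24 and producers receiving $12 (the $12 wedge).
Quantity falls by |ΔQ| = |394 − 384| = 10.
DWL = ½ · t · |ΔQ| = ½ · 12 · 10 = $60.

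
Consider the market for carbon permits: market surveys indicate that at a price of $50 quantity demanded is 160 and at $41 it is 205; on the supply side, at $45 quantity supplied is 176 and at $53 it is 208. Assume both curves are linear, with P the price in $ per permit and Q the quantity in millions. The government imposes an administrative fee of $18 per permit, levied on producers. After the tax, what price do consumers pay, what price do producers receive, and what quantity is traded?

Demand slope: (205 − 160)/(41 − 50) = -5, so Qd = 410 − 5P.
Supply slope: (208 − 176)/(53 − 45) = 4, so Qs = 4P − 4.
Before the tax: set 410 − 5P = 4P − 4 → P* = $46, Q* = 180.
With the tax collected from producers, supply shifts: Qs = 4(P − 18) − 4.
New equilibrium: consumers pay $54, producers receive $36, Q = 140. (Wedge: Pb − Ps = 18.)
The less price-elastic side of the market bears the larger share of a per-unit tax.

Consumers pay $54; producers receive $36; quantity = 140.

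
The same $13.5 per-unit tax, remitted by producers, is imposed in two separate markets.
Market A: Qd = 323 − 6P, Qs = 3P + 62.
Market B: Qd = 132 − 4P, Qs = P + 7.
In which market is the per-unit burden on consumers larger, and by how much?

Market A: pre-tax P* = $29, Q* = 149; post-tax Q = 122; per-unit burden on consumers = $4.5.
Market B: pre-tax P* = $25, Q* = 32; post-tax Q = 21.2; per-unit burden on consumers = $2.7.
Difference: $4.5 vs $2.7 → market A is larger by $1.8.

Market A, by $1.8.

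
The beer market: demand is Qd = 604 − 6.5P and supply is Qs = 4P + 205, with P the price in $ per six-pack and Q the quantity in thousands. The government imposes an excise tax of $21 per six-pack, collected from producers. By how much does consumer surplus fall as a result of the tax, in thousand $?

Without the tax, 604 − 6.5P = 4P + 205 gives 10.5P = 399, so P* = $38 and Q* = 357.
With the tax collected from producers, supply shifts: Qs = 4(P − 21) + 205.
New equilibrium: buyers pay $46, producers receive $25, Q = 305. (Wedge: Pb − Ps = 21.)
ΔCS is the trapezoid between Q = 305 and Q = 357 of height $8: ½ · (357 + 305) · 8 = $2648.

Consumer surplus falls by $2648 thousand.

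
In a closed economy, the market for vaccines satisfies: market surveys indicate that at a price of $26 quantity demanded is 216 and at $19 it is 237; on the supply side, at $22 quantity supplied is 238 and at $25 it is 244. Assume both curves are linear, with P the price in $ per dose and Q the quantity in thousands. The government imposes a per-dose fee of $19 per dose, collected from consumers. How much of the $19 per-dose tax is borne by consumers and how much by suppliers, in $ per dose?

Demand slope: (237 − 216)/(19 − 26) = -3, so Qd = 294 − 3P.
Supply slope: (244 − 238)/(25 − 22) = 2, so Qs = 2P + 194.
Without the tax, 294 − 3P = 2P + 194 gives 5P = 100, so P* = $20 and Q* = 234.
With the tax collected from consumers, demand (in seller-price terms) shifts: Qd = 294 − 3(P + 19).
New equilibrium: consumers pay $27.6, suppliers receive $8.6, Q = 211.2. (Wedge: Pb − Ps = 19.)
Burden on consumers: $7.6; on suppliers: $11.4. (They sum to $19.)
The less price-elastic side of the market bears the larger share of a per-unit tax.

Consumers bear $7.6 per dose; suppliers bear $11.4 per dose.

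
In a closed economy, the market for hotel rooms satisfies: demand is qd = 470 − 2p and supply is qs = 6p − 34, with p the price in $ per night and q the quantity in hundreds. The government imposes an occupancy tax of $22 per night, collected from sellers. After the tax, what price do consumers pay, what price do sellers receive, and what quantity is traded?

Before the tax: set 470 − 2p = 6p − 34 → p* = $63, q* = 344.
With the tax collected from sellers, supply shifts: qs = 6(p − 22) − 34.
New equilibrium: consumers pay $79.5, sellers receive $57.5, q = 311. (Wedge: pb − ps = 22.)

Consumers pay $79.5; sellers receive $57.5; quantity = 311.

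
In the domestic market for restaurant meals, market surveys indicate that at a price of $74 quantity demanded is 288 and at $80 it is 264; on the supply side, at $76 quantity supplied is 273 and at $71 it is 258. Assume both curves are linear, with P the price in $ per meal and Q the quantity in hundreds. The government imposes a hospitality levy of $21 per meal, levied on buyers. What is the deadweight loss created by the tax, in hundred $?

Demand slope: (264 − 288)/(80 − 74) = -4, so Qd = 584 − 4P.
Supply slope: (258 − 273)/(71 − 76) = 3, so Qs = 3P + 45.
Before the tax: set 584 − 4P = 3P + 45 → P* = $77, Q* = 276.
With the tax collected from buyers, demand (in seller-price terms) shifts: Qd = 584 − 4(P + 21).
Solving gives Q = 240 with buyers paying $86 and producers receiving $65 (the $21 wedge).
Quantity falls by |ΔQ| = |276 − 240| = 36.
DWL = ½ · t · |ΔQ| = ½ · 21 · 36 = $378.

Deadweight loss = $378 hundred.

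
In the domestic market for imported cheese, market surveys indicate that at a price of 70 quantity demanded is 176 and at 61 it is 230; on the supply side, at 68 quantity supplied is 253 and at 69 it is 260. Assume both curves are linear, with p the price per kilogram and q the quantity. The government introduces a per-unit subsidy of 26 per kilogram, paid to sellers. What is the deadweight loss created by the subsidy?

Deadweight loss = 1092.

Demand slope: (230 − 176)/(61 − 70) = -6, so qd = 596 − 6p.
Supply slope: (260 − 253)/(69 − 68) = 7, so qs = 7p − 223.
Before the subsidy: set 596 − 6p = 7p − 223 → p* = 63, q* = 218.
With a per-unit subsidy paid to sellers, each receives p + 26 per unit sold, so supply becomes qs = 7(p + 26) − 223.
New equilibrium: buyers pay 49, sellers receive 75, q = 302. (Wedge: pb − ps = −26.)
Quantity rises by |ΔQ| = |218 − 302| = 84.
DWL = ½ · t · |ΔQ| = ½ · 26 · 84 = 1092.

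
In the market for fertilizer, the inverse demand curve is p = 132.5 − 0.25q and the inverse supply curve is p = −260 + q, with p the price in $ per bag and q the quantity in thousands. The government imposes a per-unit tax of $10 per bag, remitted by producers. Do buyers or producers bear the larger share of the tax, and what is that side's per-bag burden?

Producers bear the larger share: $8 per bag.

Rewrite in direct form: qd = 530 − 4p and qs = p + 260.
Before the tax: set 530 − 4p = p + 260 → p* = $54, q* = 314.
With the tax collected from producers, supply shifts: qs = (p − 10) + 260.
Solving gives q = 306 with buyers paying $56 and producers receiving $46 (the $10 wedge).
Per-bag burden: buyers $2, producers $8.
Producers take the larger share because supply is less price-elastic here (demand slope 4 vs supply slope 1).
The less price-elastic side of the market bears the larger share of a per-unit tax.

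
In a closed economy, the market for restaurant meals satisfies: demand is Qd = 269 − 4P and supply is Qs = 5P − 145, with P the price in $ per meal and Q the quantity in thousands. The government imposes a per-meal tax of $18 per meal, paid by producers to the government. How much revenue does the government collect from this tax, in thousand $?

Before the tax: set 269 − 4P = 5P − 145 → P* = $46, Q* = 85.
With the tax collected from producers, supply shifts: Qs = 5(P − 18) − 145.
New equilibrium: consumers pay $56, producers receive $38, Q = 45. (Wedge: Pb − Ps = 18.)
Revenue = t · Q = 18 · 45 = $810.

Tax revenue = $810 thousand.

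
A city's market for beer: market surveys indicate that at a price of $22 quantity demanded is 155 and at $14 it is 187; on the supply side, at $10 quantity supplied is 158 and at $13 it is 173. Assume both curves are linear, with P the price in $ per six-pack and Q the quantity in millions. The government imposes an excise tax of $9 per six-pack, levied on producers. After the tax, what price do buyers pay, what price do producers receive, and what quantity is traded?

Demand slope: (187 − 155)/(14 − 22) = -4, so Qd = 243 − 4P.
Supply slope: (173 − 158)/(13 − 10) = 5, so Qs = 5P + 108.
Before the tax: set 243 − 4P = 5P + 108 → P* = $15, Q* = 183.
With the tax collected from producers, supply shifts: Qs = 5(P − 9) + 108.
Solving gives Q = 163 with buyers paying $20 and producers receiving $11 (the $9 wedge).

Buyers pay $20; producers receive $11; quantity = 163.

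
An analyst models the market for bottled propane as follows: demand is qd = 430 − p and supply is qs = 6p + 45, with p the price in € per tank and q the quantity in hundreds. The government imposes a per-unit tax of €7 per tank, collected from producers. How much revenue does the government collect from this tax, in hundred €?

Without the tax, 430 − p = 6p + 45 gives 7p = 385, so p* = €55 and q* = 375.
With the tax collected from producers, supply shifts: qs = 6(p − 7) + 45.
New equilibrium: buyers pay €61, producers receive €54, q = 369. (Wedge: pb − ps = 7.)
Revenue = t · Q = 7 · 369 = €2583.

Tax revenue = €2583 hundred.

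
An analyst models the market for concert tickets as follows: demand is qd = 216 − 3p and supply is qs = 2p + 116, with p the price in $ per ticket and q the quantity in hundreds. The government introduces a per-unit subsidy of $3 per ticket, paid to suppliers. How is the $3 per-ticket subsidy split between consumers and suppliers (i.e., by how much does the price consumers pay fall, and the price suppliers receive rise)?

Consumers gain $1.2 per ticket; suppliers gain $1.8 per ticket.

Before the subsidy: set 216 − 3p = 2p + 116 → p* = $20, q* = 156.
With a per-unit subsidy paid to suppliers, each receives p + 3 per unit sold, so supply becomes qs = 2(p + 3) + 116.
Solving gives q = 159.6 with consumers paying $18.8 and suppliers receiving $21.8 (the $3 wedge).
Gain to consumers: $1.2; to suppliers: $1.8. (They sum to $3.)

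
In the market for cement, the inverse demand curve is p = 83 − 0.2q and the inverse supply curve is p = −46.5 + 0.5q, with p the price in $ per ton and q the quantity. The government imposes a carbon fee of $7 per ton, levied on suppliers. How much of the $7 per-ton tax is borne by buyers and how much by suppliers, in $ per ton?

Rewrite in direct form: qd = 415 − 5p and qs = 2p + 93.
Before the tax: set 415 − 5p = 2p + 93 → p* = $46, q* = 185.
With the tax collected from suppliers, supply shifts: qs = 2(p − 7) + 93.
Solving gives q = 175 with buyers paying $48 and suppliers receiving $41 (the $7 wedge).
Burden on buyers: $2; on suppliers: $5. (They sum to $7.)

Buyers bear $2 per ton; suppliers bear $5 per ton.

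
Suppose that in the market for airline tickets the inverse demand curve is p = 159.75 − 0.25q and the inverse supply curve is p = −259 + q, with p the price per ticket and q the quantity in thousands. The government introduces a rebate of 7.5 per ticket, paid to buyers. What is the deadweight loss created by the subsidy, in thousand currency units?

Inverting to q(p) form: qd = 639 − 4p; qs = p + 259.
Without the subsidy, 639 − 4p = p + 259 gives 5p = 380, so p* = 76 and q* = 335.
With a per-unit subsidy paid to buyers, each effectively pays p − 7.5, so demand becomes qd = 639 − 4(p − 7.5).
New equilibrium: buyers pay 74.5, sellers receive 82, q = 341. (Wedge: pb − ps = −7.5.)
Quantity rises by |ΔQ| = |335 − 341| = 6.
DWL = ½ · t · |ΔQ| = ½ · 7.5 · 6 = 22.5.

Deadweight loss = 22.5 thousand.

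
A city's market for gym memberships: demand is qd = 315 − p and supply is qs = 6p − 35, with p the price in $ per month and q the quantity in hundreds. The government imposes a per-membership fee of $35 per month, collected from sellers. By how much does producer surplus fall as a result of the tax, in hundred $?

Before the tax: set 315 − p = 6p − 35 → p* = $50, q* = 265.
With the tax collected from sellers, supply shifts: qs = 6(p − 35) − 35.
Solving gives q = 235 with buyers paying $80 and sellers receiving $45 (the $35 wedge).
ΔPS is the trapezoid between Q = 235 and Q = 265 of height $5: ½ · (265 + 235) · 5 = $1250.

Producer surplus falls by $1250 hundred.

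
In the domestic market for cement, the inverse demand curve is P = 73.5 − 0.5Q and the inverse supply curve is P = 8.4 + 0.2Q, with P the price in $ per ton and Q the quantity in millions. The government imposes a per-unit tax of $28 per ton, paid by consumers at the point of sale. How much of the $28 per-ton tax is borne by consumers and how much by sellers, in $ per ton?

Inverting to Q(P) form: Qd = 147 − 2P; Qs = 5P − 42.
Without the tax, 147 − 2P = 5P − 42 gives 7P = 189, so P* = $27 and Q* = 93.
With the tax collected from consumers, demand (in seller-price terms) shifts: Qd = 147 − 2(P + 28).
New equilibrium: consumers pay $47, sellers receive $19, Q = 53. (Wedge: Pb − Ps = 28.)
Burden on consumers: $20; on sellers: $8. (They sum to $28.)
The less price-elastic side of the market bears the larger share of a per-unit tax.

Consumers bear $20 per ton; sellers bear $8 per ton.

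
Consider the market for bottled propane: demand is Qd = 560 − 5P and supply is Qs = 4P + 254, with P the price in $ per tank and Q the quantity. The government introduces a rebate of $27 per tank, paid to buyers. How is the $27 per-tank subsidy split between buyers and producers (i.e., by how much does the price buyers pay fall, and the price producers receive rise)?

Buyers gain $12 per tank; producers gain $15 per tank.

Without the subsidy, 560 − 5P = 4P + 254 gives 9P = 306, so P* = $34 and Q* = 390.
With a per-unit subsidy paid to buyers, each effectively pays P − 27, so demand becomes Qd = 560 − 5(P − 27).
New equilibrium: buyers pay $22, producers receive $49, Q = 450. (Wedge: Pb − Ps = −27.)
Gain to buyers: $12; to producers: $15. (They sum to $27.)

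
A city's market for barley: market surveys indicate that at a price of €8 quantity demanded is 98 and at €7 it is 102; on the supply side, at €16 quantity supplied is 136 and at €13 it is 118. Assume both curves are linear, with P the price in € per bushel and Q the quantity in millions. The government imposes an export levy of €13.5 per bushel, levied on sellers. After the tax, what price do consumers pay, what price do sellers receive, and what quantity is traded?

Consumers pay €17.1; sellers receive €3.6; quantity = 61.6.

Demand slope: (102 − 98)/(7 − 8) = -4, so Qd = 130 − 4P.
Supply slope: (118 − 136)/(13 − 16) = 6, so Qs = 6P + 40.
Without the tax, 130 − 4P = 6P + 40 gives 10P = 90, so P* = €9 and Q* = 94.
With the tax collected from sellers, supply shifts: Qs = 6(P − 13.5) + 40.
Solving gives Q = 61.6 with consumers paying €17.1 and sellers receiving €3.6 (the €13.5 wedge).
The less price-elastic side of the market bears the larger share of a per-unit tax.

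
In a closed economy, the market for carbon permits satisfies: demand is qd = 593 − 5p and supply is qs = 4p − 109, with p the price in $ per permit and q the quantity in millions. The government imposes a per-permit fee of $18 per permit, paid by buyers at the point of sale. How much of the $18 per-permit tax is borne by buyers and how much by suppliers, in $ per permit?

Buyers bear $8 per permit; suppliers bear $10 per permit.

Without the tax, 593 − 5p = 4p − 109 gives 9p = 702, so p* = $78 and q* = 203.
With the tax collected from buyers, demand (in seller-price terms) shifts: qd = 593 − 5(p + 18).
Solving gives q = 163 with buyers paying $86 and suppliers receiving $68 (the $18 wedge).
Burden on buyers: $8; on suppliers: $10. (They sum to $18.)
The less price-elastic side of the market bears the larger share of a per-unit tax.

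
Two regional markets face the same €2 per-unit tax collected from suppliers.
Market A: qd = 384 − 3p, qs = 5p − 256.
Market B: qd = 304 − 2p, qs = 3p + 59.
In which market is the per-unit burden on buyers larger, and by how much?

Market A, by €0.05.

Market A: pre-tax p* = €80, q* = 144; post-tax q = 140.25; per-unit burden on buyers = €1.25.
Market B: pre-tax p* = €49, q* = 206; post-tax q = 203.6; per-unit burden on buyers = €1.2.
Difference: €1.25 vs €1.2 → market A is larger by €0.05.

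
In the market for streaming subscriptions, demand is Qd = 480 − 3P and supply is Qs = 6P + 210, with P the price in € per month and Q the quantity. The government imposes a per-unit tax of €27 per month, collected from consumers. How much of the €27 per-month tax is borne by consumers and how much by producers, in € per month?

Before the tax: set 480 − 3P = 6P + 210 → P* = €30, Q* = 390.
With the tax collected from consumers, demand (in seller-price terms) shifts: Qd = 480 − 3(P + 27).
Solving gives Q = 336 with consumers paying €48 and producers receiving €21 (the €27 wedge).
Burden on consumers: €18; on producers: €9. (They sum to €27.)

Consumers bear €18 per month; producers bear €9 per month.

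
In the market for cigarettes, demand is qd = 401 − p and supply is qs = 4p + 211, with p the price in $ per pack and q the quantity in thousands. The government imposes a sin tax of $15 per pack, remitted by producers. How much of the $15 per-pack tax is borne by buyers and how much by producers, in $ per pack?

Before the tax: set 401 − p = 4p + 211 → p* = $38, q* = 363.
With the tax collected from producers, supply shifts: qs = 4(p − 15) + 211.
Solving gives q = 351 with buyers paying $50 and producers receiving $35 (the $15 wedge).
Burden on buyers: $12; on producers: $3. (They sum to $15.)

Buyers bear $12 per pack; producers bear $3 per pack.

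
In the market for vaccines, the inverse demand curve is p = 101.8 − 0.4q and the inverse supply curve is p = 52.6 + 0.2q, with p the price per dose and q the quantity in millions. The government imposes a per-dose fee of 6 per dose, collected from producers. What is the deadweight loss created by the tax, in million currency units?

Deadweight loss = 30 million.

Rewrite in direct form: qd = 254.5 − 2.5p and qs = 5p − 263.
Without the tax, 254.5 − 2.5p = 5p − 263 gives 7.5p = 517.5, so p* = 69 and q* = 82.
With the tax collected from producers, supply shifts: qs = 5(p − 6) − 263.
Solving gives q = 72 with buyers paying 73 and producers receiving 67 (the 6 wedge).
Quantity falls by |ΔQ| = |82 − 72| = 10.
DWL = ½ · t · |ΔQ| = ½ · 6 · 10 = 30.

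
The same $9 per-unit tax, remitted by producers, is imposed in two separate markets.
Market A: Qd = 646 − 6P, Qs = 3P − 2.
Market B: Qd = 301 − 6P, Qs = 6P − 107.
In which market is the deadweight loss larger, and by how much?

Market B, by $40.5.

Market A: pre-tax P* = $72, Q* = 214; post-tax Q = 196; deadweight loss = $81.
Market B: pre-tax P* = $34, Q* = 97; post-tax Q = 70; deadweight loss = $121.5.
Difference: $81 vs $121.5 → market B is larger by $40.5.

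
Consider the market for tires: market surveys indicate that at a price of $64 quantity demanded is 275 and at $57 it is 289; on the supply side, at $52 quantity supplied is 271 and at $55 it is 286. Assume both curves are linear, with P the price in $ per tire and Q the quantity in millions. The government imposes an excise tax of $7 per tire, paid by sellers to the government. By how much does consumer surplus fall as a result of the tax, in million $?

Consumer surplus falls by $1430 million.

Demand slope: (289 − 275)/(57 − 64) = -2, so Qd = 403 − 2P.
Supply slope: (286 − 271)/(55 − 52) = 5, so Qs = 5P + 11.
Before the tax: set 403 − 2P = 5P + 11 → P* = $56, Q* = 291.
With the tax collected from sellers, supply shifts: Qs = 5(P − 7) + 11.
New equilibrium: consumers pay $61, sellers receive $54, Q = 281. (Wedge: Pb − Ps = 7.)
ΔCS is the trapezoid between Q = 281 and Q = 291 of height $5: ½ · (291 + 281) · 5 = $1430.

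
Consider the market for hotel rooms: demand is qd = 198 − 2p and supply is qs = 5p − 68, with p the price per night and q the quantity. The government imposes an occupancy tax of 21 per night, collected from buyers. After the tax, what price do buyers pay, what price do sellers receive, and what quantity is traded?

Without the tax, 198 − 2p = 5p − 68 gives 7p = 266, so p* = 38 and q* = 122.
With the tax collected from buyers, demand (in seller-price terms) shifts: qd = 198 − 2(p + 21).
New equilibrium: buyers pay 53, sellers receive 32, q = 92. (Wedge: pb − ps = 21.)

Buyers pay 53; sellers receive 32; quantity = 92.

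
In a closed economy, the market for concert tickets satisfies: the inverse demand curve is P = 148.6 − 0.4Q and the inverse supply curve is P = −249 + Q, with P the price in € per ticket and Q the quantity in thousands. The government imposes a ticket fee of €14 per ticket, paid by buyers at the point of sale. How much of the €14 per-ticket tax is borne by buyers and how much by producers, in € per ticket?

Inverting to Q(P) form: Qd = 371.5 − 2.5P; Qs = P + 249.
Without the tax, 371.5 − 2.5P = P + 249 gives 3.5P = 122.5, so P* = €35 and Q* = 284.
With the tax collected from buyers, demand (in seller-price terms) shifts: Qd = 371.5 − 2.5(P + 14).
New equilibrium: buyers pay €39, producers receive €25, Q = 274. (Wedge: Pb − Ps = 14.)
Burden on buyers: €4; on producers: €10. (They sum to €14.)

Buyers bear €4 per ticket; producers bear €10 per ticket.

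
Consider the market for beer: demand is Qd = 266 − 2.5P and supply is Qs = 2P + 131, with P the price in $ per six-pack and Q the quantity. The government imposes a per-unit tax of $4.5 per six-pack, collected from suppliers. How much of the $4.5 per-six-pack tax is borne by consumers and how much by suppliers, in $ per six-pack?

Before the tax: set 266 − 2.5P = 2P + 131 → P* = $30, Q* = 191.
With the tax collected from suppliers, supply shifts: Qs = 2(P − 4.5) + 131.
Solving gives Q = 186 with consumers paying $32 and suppliers receiving $27.5 (the $4.5 wedge).
Burden on consumers: $2; on suppliers: $2.5. (They sum to $4.5.)

Consumers bear $2 per six-pack; suppliers bear $2.5 per six-pack.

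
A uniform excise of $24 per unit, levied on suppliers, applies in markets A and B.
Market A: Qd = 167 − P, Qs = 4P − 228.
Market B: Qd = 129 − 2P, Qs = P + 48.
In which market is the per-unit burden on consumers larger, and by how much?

Market A, by $11.2.

Market A: pre-tax P* = $79, Q* = 88; post-tax Q = 68.8; per-unit burden on consumers = $19.2.
Market B: pre-tax P* = $27, Q* = 75; post-tax Q = 59; per-unit burden on consumers = $8.
Difference: $19.2 vs $8 → market A is larger by $11.2.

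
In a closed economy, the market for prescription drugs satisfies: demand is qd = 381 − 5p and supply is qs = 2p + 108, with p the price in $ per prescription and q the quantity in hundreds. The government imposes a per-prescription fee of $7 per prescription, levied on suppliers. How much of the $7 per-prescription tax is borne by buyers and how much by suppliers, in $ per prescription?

Without the tax, 381 − 5p = 2p + 108 gives 7p = 273, so p* = $39 and q* = 186.
With the tax collected from suppliers, supply shifts: qs = 2(p − 7) + 108.
New equilibrium: buyers pay $41, suppliers receive $34, q = 176. (Wedge: pb − ps = 7.)
Burden on buyers: $2; on suppliers: $5. (They sum to $7.)
The less price-elastic side of the market bears the larger share of a per-unit tax.

Buyers bear $2 per prescription; suppliers bear $5 per prescription.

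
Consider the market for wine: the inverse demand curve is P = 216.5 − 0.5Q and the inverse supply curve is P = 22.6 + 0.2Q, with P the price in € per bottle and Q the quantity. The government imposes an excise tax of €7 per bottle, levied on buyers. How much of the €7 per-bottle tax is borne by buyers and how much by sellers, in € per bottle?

Buyers bear €5 per bottle; sellers bear €2 per bottle.

Rewrite in direct form: Qd = 433 − 2P and Qs = 5P − 113.
Before the tax: set 433 − 2P = 5P − 113 → P* = €78, Q* = 277.
With the tax collected from buyers, demand (in seller-price terms) shifts: Qd = 433 − 2(P + 7).
New equilibrium: buyers pay €83, sellers receive €76, Q = 267. (Wedge: Pb − Ps = 7.)
Burden on buyers: €5; on sellers: €2. (They sum to €7.)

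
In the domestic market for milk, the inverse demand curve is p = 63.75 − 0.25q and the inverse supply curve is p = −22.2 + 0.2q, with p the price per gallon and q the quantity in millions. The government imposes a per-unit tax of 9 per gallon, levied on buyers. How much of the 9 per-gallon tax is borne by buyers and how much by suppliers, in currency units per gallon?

Rewrite in direct form: qd = 255 − 4p and qs = 5p + 111.
Without the tax, 255 − 4p = 5p + 111 gives 9p = 144, so p* = 16 and q* = 191.
With the tax collected from buyers, demand (in seller-price terms) shifts: qd = 255 − 4(p + 9).
Solving gives q = 171 with buyers paying 21 and suppliers receiving 12 (the 9 wedge).
Burden on buyers: 5; on suppliers: 4. (They sum to 9.)

Buyers bear 5 per gallon; suppliers bear 4 per gallon.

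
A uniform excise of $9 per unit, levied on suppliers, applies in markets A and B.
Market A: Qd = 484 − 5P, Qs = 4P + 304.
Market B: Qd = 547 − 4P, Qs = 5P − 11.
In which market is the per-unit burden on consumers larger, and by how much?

Market B, by $1.

Market A: pre-tax P* = $20, Q* = 384; post-tax Q = 364; per-unit burden on consumers = $4.
Market B: pre-tax P* = $62, Q* = 299; post-tax Q = 279; per-unit burden on consumers = $5.
Difference: $4 vs $5 → market B is larger by $1.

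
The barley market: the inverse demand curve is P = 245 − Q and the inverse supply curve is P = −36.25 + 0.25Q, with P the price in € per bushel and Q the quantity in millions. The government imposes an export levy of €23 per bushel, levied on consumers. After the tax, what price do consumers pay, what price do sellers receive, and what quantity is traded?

Consumers pay €38.4; sellers receive €15.4; quantity = 206.6.

Rewrite in direct form: Qd = 245 − P and Qs = 4P + 145.
Without the tax, 245 − P = 4P + 145 gives 5P = 100, so P* = €20 and Q* = 225.
With the tax collected from consumers, demand (in seller-price terms) shifts: Qd = 245 − (P + 23).
Solving gives Q = 206.6 with consumers paying €38.4 and sellers receiving €15.4 (the €23 wedge).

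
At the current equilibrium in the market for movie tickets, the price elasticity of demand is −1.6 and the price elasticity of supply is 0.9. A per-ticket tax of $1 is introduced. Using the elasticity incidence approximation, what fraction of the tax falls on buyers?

Buyers' share ≈ 0.36.

Incidence ratio: buyers' share ≈ εs / (εs + |εd|) = 0.9 / (0.9 + 1.6) = 0.36.
Supply is the less elastic side, so buyers bear the smaller share.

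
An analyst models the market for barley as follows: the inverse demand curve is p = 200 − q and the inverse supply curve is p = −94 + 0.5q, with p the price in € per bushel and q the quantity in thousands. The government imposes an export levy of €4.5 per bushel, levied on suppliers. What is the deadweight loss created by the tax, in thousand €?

Inverting to q(p) form: qd = 200 − p; qs = 2p + 188.
Without the tax, 200 − p = 2p + 188 gives 3p = 12, so p* = €4 and q* = 196.
With the tax collected from suppliers, supply shifts: qs = 2(p − 4.5) + 188.
Solving gives q = 193 with consumers paying €7 and suppliers receiving €2.5 (the €4.5 wedge).
Quantity falls by |ΔQ| = |196 − 193| = 3.
DWL = ½ · t · |ΔQ| = ½ · 4.5 · 3 = €6.75.

Deadweight loss = €6.75 thousand.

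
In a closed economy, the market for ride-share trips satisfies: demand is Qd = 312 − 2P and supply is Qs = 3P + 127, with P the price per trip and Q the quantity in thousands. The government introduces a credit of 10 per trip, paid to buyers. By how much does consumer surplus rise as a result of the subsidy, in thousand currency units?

Consumer surplus rises by 1464 thousand.

Without the subsidy, 312 − 2P = 3P + 127 gives 5P = 185, so P* = 37 and Q* = 238.
With a per-unit subsidy paid to buyers, each effectively pays P − 10, so demand becomes Qd = 312 − 2(P − 10).
New equilibrium: buyers pay 31, sellers receive 41, Q = 250. (Wedge: Pb − Ps = −10.)
ΔCS is the trapezoid between Q = 250 and Q = 238 of height 6: ½ · (238 + 250) · 6 = 1464.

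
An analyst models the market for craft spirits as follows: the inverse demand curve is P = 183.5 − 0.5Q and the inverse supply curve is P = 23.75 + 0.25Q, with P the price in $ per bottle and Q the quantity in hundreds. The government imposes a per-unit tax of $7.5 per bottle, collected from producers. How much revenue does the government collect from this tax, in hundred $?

Tax revenue = $1522.5 hundred.

Rewrite in direct form: Qd = 367 − 2P and Qs = 4P − 95.
Before the tax: set 367 − 2P = 4P − 95 → P* = $77, Q* = 213.
With the tax collected from producers, supply shifts: Qs = 4(P − 7.5) − 95.
New equilibrium: consumers pay $82, producers receive $74.5, Q = 203. (Wedge: Pb − Ps = 7.5.)
Revenue = t · Q = 7.5 · 203 = $1522.5.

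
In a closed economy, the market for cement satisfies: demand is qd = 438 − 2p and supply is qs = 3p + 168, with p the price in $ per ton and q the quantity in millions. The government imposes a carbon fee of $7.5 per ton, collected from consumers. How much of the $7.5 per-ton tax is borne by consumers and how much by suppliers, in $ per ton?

Before the tax: set 438 − 2p = 3p + 168 → p* = $54, q* = 330.
With the tax collected from consumers, demand (in seller-price terms) shifts: qd = 438 − 2(p + 7.5).
Solving gives q = 321 with consumers paying $58.5 and suppliers receiving $51 (the $7.5 wedge).
Burden on consumers: $4.5; on suppliers: $3. (They sum to $7.5.)
The less price-elastic side of the market bears the larger share of a per-unit tax.

Consumers bear $4.5 per ton; suppliers bear $3 per ton.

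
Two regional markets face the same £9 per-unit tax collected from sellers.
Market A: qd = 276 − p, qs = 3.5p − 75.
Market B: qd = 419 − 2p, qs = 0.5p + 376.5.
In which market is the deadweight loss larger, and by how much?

Market A: pre-tax p* = £78, q* = 198; post-tax q = 191; deadweight loss = £31.5.
Market B: pre-tax p* = £17, q* = 385; post-tax q = 381.4; deadweight loss = £16.2.
Difference: £31.5 vs £16.2 → market A is larger by £15.3.

Market A, by £15.3.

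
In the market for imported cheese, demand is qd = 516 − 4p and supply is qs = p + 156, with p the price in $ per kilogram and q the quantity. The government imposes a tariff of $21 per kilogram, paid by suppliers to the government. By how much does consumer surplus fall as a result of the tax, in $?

Consumer surplus falls by $922.32.

Before the tax: set 516 − 4p = p + 156 → p* = $72, q* = 228.
With the tax collected from suppliers, supply shifts: qs = (p − 21) + 156.
New equilibrium: buyers pay $76.2, suppliers receive $55.2, q = 211.2. (Wedge: pb − ps = 21.)
ΔCS is the trapezoid between Q = 211.2 and Q = 228 of height $4.2: ½ · (228 + 211.2) · 4.2 = $922.32.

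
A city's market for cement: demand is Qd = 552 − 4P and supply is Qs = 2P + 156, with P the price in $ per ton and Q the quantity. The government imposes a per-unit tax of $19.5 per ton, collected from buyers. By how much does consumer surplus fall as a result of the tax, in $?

Before the tax: set 552 − 4P = 2P + 156 → P* = $66, Q* = 288.
With the tax collected from buyers, demand (in seller-price terms) shifts: Qd = 552 − 4(P + 19.5).
New equilibrium: buyers pay $72.5, sellers receive $53, Q = 262. (Wedge: Pb − Ps = 19.5.)
ΔCS is the trapezoid between Q = 262 and Q = 288 of height $6.5: ½ · (288 + 262) · 6.5 = $1787.5.

Consumer surplus falls by $1787.5.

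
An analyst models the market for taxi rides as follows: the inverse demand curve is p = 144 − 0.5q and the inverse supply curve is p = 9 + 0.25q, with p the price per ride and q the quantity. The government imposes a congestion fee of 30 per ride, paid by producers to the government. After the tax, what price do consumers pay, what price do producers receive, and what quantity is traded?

Consumers pay 74; producers receive 44; quantity = 140.

Rewrite in direct form: qd = 288 − 2p and qs = 4p − 36.
Before the tax: set 288 − 2p = 4p − 36 → p* = 54, q* = 180.
With the tax collected from producers, supply shifts: qs = 4(p − 30) − 36.
Solving gives q = 140 with consumers paying 74 and producers receiving 44 (the 30 wedge).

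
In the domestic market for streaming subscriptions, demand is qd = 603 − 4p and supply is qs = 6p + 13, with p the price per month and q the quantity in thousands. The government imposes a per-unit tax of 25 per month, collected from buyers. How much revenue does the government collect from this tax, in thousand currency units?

Before the tax: set 603 − 4p = 6p + 13 → p* = 59, q* = 367.
With the tax collected from buyers, demand (in seller-price terms) shifts: qd = 603 − 4(p + 25).
New equilibrium: buyers pay 74, sellers receive 49, q = 307. (Wedge: pb − ps = 25.)
Revenue = t · Q = 25 · 307 = 7675.

Tax revenue = 7675 thousand.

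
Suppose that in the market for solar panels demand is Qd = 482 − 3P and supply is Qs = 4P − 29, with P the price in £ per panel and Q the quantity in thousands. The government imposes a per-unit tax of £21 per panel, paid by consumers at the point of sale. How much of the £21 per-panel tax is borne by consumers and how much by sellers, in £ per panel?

Consumers bear £12 per panel; sellers bear £9 per panel.

Before the tax: set 482 − 3P = 4P − 29 → P* = £73, Q* = 263.
With the tax collected from consumers, demand (in seller-price terms) shifts: Qd = 482 − 3(P + 21).
Solving gives Q = 227 with consumers paying £85 and sellers receiving £64 (the £21 wedge).
Burden on consumers: £12; on sellers: £9. (They sum to £21.)
The less price-elastic side of the market bears the larger share of a per-unit tax.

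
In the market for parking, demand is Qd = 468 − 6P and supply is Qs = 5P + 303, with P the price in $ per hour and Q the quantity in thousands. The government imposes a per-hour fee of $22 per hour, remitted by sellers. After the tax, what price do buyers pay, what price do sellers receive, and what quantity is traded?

Without the tax, 468 − 6P = 5P + 303 gives 11P = 165, so P* = $15 and Q* = 378.
With the tax collected from sellers, supply shifts: Qs = 5(P − 22) + 303.
New equilibrium: buyers pay $25, sellers receive $3, Q = 318. (Wedge: Pb − Ps = 22.)
The less price-elastic side of the market bears the larger share of a per-unit tax.

Buyers pay $25; sellers receive $3; quantity = 318.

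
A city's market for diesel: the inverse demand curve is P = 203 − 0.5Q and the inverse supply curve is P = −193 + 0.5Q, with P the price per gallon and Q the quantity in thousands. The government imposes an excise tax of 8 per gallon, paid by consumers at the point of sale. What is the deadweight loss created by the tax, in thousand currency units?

Inverting to Q(P) form: Qd = 406 − 2P; Qs = 2P + 386.
Before the tax: set 406 − 2P = 2P + 386 → P* = 5, Q* = 396.
With the tax collected from consumers, demand (in seller-price terms) shifts: Qd = 406 − 2(P + 8).
New equilibrium: consumers pay 9, suppliers receive 1, Q = 388. (Wedge: Pb − Ps = 8.)
Quantity falls by |ΔQ| = |396 − 388| = 8.
DWL = ½ · t · |ΔQ| = ½ · 8 · 8 = 32.

Deadweight loss = 32 thousand.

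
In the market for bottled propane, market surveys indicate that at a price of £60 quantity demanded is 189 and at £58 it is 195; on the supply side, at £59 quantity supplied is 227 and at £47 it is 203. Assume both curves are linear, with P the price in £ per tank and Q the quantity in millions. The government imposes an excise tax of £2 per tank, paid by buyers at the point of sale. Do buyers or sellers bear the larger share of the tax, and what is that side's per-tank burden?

Demand slope: (195 − 189)/(58 − 60) = -3, so Qd = 369 − 3P.
Supply slope: (203 − 227)/(47 − 59) = 2, so Qs = 2P + 109.
Without the tax, 369 − 3P = 2P + 109 gives 5P = 260, so P* = £52 and Q* = 213.
With the tax collected from buyers, demand (in seller-price terms) shifts: Qd = 369 − 3(P + 2).
Solving gives Q = 210.6 with buyers paying £52.8 and sellers receiving £50.8 (the £2 wedge).
Per-tank burden: buyers £0.8, sellers £1.2.
Sellers take the larger share because supply is less price-elastic here (demand slope 3 vs supply slope 2).

Sellers bear the larger share: £1.2 per tank.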